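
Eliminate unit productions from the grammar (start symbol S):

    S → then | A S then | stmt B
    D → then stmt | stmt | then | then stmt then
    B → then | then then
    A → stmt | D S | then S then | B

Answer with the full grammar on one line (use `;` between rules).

S → then | A S then | stmt B; D → then stmt | stmt | then | then stmt then; B → then | then then; A → then | then then | stmt | D S | then S then

Unit pairs: A ⇒* {B}.
Replace each nonterminal's rules with the union of the non-unit rules of every nonterminal it unit-derives.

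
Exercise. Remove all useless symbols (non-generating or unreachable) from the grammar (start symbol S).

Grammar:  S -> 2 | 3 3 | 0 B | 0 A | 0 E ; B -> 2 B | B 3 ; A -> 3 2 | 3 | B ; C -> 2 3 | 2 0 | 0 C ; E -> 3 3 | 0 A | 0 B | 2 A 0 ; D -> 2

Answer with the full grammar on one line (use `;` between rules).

Generating nonterminals: {A, C, D, E, S}.
Reachable from S after that: {A, E, S}.
Removed useless symbols: {B, C, D} and every production mentioning them.

S -> 2 | 3 3 | 0 A | 0 E; A -> 3 2 | 3; E -> 3 3 | 0 A | 2 A 0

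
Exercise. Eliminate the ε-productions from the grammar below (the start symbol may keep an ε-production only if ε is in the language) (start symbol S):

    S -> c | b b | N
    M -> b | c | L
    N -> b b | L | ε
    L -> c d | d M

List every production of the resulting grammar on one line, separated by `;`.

S -> c | b b | N | ε; M -> b | c | L; N -> b b | L; L -> c d | d M

The nullable symbols are {N, S}.
ε ∈ L(G) since S is nullable, so keep S → ε.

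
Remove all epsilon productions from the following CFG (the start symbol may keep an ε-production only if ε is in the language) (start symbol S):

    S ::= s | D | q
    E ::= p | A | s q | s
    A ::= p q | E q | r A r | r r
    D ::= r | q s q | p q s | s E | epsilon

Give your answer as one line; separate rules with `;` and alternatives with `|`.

S ::= s | D | q | epsilon; E ::= p | A | s q | s; A ::= p q | E q | r A r | r r; D ::= r | q s q | p q s | s E

The nullable symbols are {D, S}.
ε ∈ L(G) since S is nullable, so keep S → ε.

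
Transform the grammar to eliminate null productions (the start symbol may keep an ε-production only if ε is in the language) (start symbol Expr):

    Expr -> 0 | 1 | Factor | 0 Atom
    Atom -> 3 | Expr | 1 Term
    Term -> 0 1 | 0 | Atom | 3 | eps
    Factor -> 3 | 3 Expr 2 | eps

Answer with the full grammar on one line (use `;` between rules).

Expr -> 0 | 1 | Factor | 0 Atom | eps; Atom -> 3 | Expr | 1 Term | 1; Term -> 0 1 | 0 | Atom | 3; Factor -> 3 | 3 Expr 2 | 3 2

Nullable nonterminals: {Atom, Expr, Factor, Term}.
ε ∈ L(G) since Expr is nullable, so keep Expr → ε.
Expand every rule over subsets of its nullable positions: Atom → 1 Term gives 1 Term | 1. Factor → 3 Expr 2 gives 3 Expr 2 | 3 2.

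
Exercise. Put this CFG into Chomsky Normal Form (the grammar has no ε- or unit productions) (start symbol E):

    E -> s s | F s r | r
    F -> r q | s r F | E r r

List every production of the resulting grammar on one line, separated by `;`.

E -> X1 X1 | F Y1 | r; F -> X2 X3 | X1 Y2 | E Y3; X1 -> s; X2 -> r; X3 -> q; Y1 -> X1 X2; Y2 -> X2 F; Y3 -> X2 X2

Introduce a nonterminal for each terminal appearing in a rule of length ≥ 2: X1 → s, X2 → r, X3 → q.
Binarize each right-hand side of length ≥ 3 by chaining fresh nonterminals (Y1, Y2, …): affected rules were E → F X1 X2; F → X1 X2 F; F → E X2 X2.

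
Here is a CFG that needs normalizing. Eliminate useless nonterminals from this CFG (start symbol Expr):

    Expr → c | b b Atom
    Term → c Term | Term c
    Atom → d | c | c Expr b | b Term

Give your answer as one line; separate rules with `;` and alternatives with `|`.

Expr → c | b b Atom; Atom → d | c | c Expr b

Generating nonterminals: {Atom, Expr}.
Reachable from Expr after that: {Atom, Expr}.
Removed useless symbols: {Term} and every production mentioning them.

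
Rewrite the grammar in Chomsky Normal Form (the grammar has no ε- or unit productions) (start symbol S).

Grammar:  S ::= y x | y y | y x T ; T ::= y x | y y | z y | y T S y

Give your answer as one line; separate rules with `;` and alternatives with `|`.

Introduce a nonterminal for each terminal appearing in a rule of length ≥ 2: X1 → y, X2 → x, X3 → z.
Binarize each right-hand side of length ≥ 3 by chaining fresh nonterminals (Y1, Y2, …): affected rules were S → X1 X2 T; T → X1 T S X1.

S ::= X1 X2 | X1 X1 | X1 Y1; T ::= X1 X2 | X1 X1 | X3 X1 | X1 Y2; X1 ::= y; X2 ::= x; X3 ::= z; Y1 ::= X2 T; Y2 ::= T Y3; Y3 ::= S X1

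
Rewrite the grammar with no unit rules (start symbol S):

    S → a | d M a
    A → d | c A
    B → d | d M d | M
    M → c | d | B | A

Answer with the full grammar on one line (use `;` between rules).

S → a | d M a; A → d | c A; B → d | d M d | c A | c; M → d | d M d | c A | c

Unit pairs: B ⇒* {A, M}; M ⇒* {A, B}.
For each unit pair (A, B), copy every non-unit production of B to A, then drop all unit productions.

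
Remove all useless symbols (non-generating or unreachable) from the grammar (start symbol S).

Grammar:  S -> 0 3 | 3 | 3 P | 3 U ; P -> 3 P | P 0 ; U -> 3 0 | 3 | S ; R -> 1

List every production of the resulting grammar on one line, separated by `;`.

S -> 0 3 | 3 | 3 U; U -> 3 0 | 3 | S

Generating nonterminals: {R, S, U}.
Reachable from S after that: {S, U}.
Removed useless symbols: {P, R} and every production mentioning them.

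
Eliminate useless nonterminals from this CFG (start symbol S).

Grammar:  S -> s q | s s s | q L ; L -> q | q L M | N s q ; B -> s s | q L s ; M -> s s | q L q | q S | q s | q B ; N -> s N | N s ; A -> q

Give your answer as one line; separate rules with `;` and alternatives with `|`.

Generating nonterminals: {A, B, L, M, S}.
Reachable from S after that: {B, L, M, S}.
Removed useless symbols: {A, N} and every production mentioning them.

S -> s q | s s s | q L; L -> q | q L M; B -> s s | q L s; M -> s s | q L q | q S | q s | q B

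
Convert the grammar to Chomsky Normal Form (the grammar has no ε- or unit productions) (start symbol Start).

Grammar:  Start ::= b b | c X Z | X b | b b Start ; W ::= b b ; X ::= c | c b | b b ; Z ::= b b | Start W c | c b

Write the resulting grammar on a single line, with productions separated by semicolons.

Introduce a nonterminal for each terminal appearing in a rule of length ≥ 2: X1 → b, X2 → c.
Binarize each right-hand side of length ≥ 3 by chaining fresh nonterminals (Y1, Y2, …): affected rules were Start → X2 X Z; Start → X1 X1 Start; Z → Start W X2.

Start ::= X1 X1 | X2 Y1 | X X1 | X1 Y2; W ::= X1 X1; X ::= c | X2 X1 | X1 X1; Z ::= X1 X1 | Start Y3 | X2 X1; X1 ::= b; X2 ::= c; Y1 ::= X Z; Y2 ::= X1 Start; Y3 ::= W X2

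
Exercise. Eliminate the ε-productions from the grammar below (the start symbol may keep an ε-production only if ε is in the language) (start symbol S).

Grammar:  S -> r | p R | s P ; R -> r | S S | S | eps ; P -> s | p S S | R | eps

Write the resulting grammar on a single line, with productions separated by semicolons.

S -> r | p R | p | s P | s; R -> r | S S | S; P -> s | p S S | R

Nullable set = {P, R}.
ε ∉ L(G), so no ε-production is kept.
Expand every rule over subsets of its nullable positions: S → p R gives p R | p. S → s P gives s P | s.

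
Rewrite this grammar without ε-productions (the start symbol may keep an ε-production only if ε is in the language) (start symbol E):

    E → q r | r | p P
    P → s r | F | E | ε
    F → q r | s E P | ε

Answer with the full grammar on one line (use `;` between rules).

Nullable nonterminals: {F, P}.
ε ∉ L(G), so no ε-production is kept.
For each production, add variants omitting each subset of nullable occurrences: E → p P gives p P | p. F → s E P gives s E P | s E.

E → q r | r | p P | p; P → s r | F | E; F → q r | s E P | s E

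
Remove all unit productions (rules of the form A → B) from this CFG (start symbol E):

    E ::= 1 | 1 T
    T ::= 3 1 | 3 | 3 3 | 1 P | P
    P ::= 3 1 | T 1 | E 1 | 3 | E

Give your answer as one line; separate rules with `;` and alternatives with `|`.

E ::= 1 | 1 T; T ::= 1 | 1 T | 3 1 | T 1 | E 1 | 3 | 3 3 | 1 P; P ::= 1 | 1 T | 3 1 | T 1 | E 1 | 3

Unit pairs: P ⇒* {E}; T ⇒* {E, P}.
For each unit pair (A, B), copy every non-unit production of B to A, then drop all unit productions.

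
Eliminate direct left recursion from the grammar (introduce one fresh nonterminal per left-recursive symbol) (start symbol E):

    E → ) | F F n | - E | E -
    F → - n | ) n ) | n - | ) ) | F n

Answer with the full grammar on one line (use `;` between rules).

E, F are directly left-recursive.
For E: α = {-}, β = {), F F n, - E}. Rewrite as E → β E' and E' → α E' | ε.
For F: α = {n}, β = {- n, ) n ), n -, ) )}. Rewrite as F → β F' and F' → α F' | ε.

E → ) E' | F F n E' | - E E'; F → - n F' | ) n ) F' | n - F' | ) ) F'; E' → - E' | eps; F' → n F' | eps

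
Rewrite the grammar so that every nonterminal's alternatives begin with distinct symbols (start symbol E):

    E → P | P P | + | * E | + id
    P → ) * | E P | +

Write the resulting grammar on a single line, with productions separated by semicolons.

E → * E | P E' | + E''; P → ) * | E P | +; E' → ε | P; E'' → ε | id

E has alternatives sharing prefix 'P': factor to E → P E' with E' → ε | P.
E has alternatives sharing prefix '+': factor to E → + E'' with E'' → ε | id.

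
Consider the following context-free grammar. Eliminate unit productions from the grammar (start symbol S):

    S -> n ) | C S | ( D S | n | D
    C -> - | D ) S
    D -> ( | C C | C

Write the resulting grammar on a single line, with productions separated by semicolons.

S -> ( | C C | - | D ) S | n ) | C S | ( D S | n; C -> - | D ) S; D -> - | D ) S | ( | C C

Unit pairs: D ⇒* {C}; S ⇒* {C, D}.
For each unit pair (A, B), copy every non-unit production of B to A, then drop all unit productions.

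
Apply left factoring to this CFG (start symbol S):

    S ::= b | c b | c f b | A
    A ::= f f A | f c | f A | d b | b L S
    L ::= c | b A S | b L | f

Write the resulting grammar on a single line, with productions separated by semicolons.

S has alternatives sharing prefix 'c': factor to S → c S' with S' → b | f b.
A has alternatives sharing prefix 'f': factor to A → f A' with A' → f A | c | A.
L has alternatives sharing prefix 'b': factor to L → b L' with L' → A S | L.

S ::= b | A | c S'; A ::= d b | b L S | f A'; L ::= c | f | b L'; S' ::= b | f b; A' ::= f A | c | A; L' ::= A S | L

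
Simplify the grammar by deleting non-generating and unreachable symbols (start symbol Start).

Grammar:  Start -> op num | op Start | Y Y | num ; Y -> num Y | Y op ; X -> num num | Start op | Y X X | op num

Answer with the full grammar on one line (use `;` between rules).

Start -> op num | op Start | num

Generating nonterminals: {Start, X}.
Reachable from Start after that: {Start}.
Removed useless symbols: {X, Y} and every production mentioning them.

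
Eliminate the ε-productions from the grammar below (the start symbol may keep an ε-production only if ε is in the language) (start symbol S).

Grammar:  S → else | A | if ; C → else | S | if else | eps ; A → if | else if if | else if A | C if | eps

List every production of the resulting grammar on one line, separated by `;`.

S → else | A | if | eps; C → else | S | if else; A → if | else if if | else if A | else if | C if

The nullable symbols are {A, C, S}.
ε ∈ L(G) since S is nullable, so keep S → ε.
Expand every rule over subsets of its nullable positions: A → else if A gives else if A | else if.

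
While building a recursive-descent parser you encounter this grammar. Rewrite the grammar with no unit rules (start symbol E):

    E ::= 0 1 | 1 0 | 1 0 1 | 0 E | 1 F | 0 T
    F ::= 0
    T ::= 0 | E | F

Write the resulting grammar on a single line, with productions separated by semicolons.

E ::= 0 1 | 1 0 | 1 0 1 | 0 E | 1 F | 0 T; F ::= 0; T ::= 0 1 | 1 0 | 1 0 1 | 0 E | 1 F | 0 T | 0

Unit pairs: T ⇒* {E, F}.
Replace each nonterminal's rules with the union of the non-unit rules of every nonterminal it unit-derives.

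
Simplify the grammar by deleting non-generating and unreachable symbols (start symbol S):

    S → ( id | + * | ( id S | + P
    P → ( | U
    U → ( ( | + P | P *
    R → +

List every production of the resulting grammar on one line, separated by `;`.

Generating nonterminals: {P, R, S, U}.
Reachable from S after that: {P, S, U}.
Removed useless symbols: {R} and every production mentioning them.

S → ( id | + * | ( id S | + P; P → ( | U; U → ( ( | + P | P *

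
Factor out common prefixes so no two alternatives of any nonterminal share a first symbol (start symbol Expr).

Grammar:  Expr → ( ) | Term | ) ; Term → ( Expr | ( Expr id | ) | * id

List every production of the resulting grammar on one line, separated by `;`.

Expr → ( ) | Term | ); Term → ) | * id | ( Expr Term1; Term1 → ε | id

Term has alternatives sharing prefix '( Expr': factor to Term → ( Expr Term1 with Term1 → ε | id.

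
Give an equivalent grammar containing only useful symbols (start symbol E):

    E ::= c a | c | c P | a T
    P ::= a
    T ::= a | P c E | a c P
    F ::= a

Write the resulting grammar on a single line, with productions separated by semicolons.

Generating nonterminals: {E, F, P, T}.
Reachable from E after that: {E, P, T}.
Removed useless symbols: {F} and every production mentioning them.

E ::= c a | c | c P | a T; P ::= a; T ::= a | P c E | a c P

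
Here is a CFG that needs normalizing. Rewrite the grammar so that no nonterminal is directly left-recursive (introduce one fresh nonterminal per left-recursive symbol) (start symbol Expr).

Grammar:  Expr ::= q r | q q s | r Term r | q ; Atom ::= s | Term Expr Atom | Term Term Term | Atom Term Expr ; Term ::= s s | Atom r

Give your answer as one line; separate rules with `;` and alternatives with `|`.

Expr ::= q r | q q s | r Term r | q; Atom ::= s Atom1 | Term Expr Atom Atom1 | Term Term Term Atom1; Term ::= s s | Atom r; Atom1 ::= Term Expr Atom1 | ε

Atom is directly left-recursive.
For Atom: α = {Term Expr}, β = {s, Term Expr Atom, Term Term Term}. Rewrite as Atom → β Atom1 and Atom1 → α Atom1 | ε.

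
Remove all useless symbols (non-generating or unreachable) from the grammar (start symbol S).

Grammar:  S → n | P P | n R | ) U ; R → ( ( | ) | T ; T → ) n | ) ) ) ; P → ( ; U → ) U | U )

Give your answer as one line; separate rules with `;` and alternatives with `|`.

Generating nonterminals: {P, R, S, T}.
Reachable from S after that: {P, R, S, T}.
Removed useless symbols: {U} and every production mentioning them.

S → n | P P | n R; R → ( ( | ) | T; T → ) n | ) ) ); P → (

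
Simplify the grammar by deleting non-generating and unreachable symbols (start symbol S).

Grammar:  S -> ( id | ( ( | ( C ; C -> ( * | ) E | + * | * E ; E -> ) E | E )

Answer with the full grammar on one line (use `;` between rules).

Generating nonterminals: {C, S}.
Reachable from S after that: {C, S}.
Removed useless symbols: {E} and every production mentioning them.

S -> ( id | ( ( | ( C; C -> ( * | + *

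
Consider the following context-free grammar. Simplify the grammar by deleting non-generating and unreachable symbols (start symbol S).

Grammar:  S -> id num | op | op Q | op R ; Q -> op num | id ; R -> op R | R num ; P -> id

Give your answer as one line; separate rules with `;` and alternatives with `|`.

Generating nonterminals: {P, Q, S}.
Reachable from S after that: {Q, S}.
Removed useless symbols: {P, R} and every production mentioning them.

S -> id num | op | op Q; Q -> op num | id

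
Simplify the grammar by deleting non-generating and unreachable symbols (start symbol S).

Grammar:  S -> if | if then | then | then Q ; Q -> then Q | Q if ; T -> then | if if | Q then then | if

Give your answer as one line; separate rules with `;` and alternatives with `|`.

S -> if | if then | then

Generating nonterminals: {S, T}.
Reachable from S after that: {S}.
Removed useless symbols: {Q, T} and every production mentioning them.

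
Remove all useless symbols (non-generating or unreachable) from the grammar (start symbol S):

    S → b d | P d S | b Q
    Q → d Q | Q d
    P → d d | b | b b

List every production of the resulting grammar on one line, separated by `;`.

Generating nonterminals: {P, S}.
Reachable from S after that: {P, S}.
Removed useless symbols: {Q} and every production mentioning them.

S → b d | P d S; P → d d | b | b b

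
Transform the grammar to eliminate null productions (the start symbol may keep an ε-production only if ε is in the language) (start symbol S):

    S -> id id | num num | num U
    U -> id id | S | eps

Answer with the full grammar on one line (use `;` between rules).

S -> id id | num num | num U | num; U -> id id | S

Nullable set = {U}.
ε ∉ L(G), so no ε-production is kept.
Add the nullable-subset variants: S → num U gives num U | num.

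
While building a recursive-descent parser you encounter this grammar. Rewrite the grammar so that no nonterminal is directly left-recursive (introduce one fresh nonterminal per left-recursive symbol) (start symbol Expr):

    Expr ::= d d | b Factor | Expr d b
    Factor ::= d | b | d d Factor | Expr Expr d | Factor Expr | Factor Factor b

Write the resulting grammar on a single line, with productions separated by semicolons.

Expr ::= d d Expr1 | b Factor Expr1; Factor ::= d Factor1 | b Factor1 | d d Factor Factor1 | Expr Expr d Factor1; Expr1 ::= d b Expr1 | ε; Factor1 ::= Expr Factor1 | Factor b Factor1 | ε

Left recursion appears on Expr, Factor.
For Expr: α = {d b}, β = {d d, b Factor}. Rewrite as Expr → β Expr1 and Expr1 → α Expr1 | ε.
For Factor: α = {Expr, Factor b}, β = {d, b, d d Factor, Expr Expr d}. Rewrite as Factor → β Factor1 and Factor1 → α Factor1 | ε.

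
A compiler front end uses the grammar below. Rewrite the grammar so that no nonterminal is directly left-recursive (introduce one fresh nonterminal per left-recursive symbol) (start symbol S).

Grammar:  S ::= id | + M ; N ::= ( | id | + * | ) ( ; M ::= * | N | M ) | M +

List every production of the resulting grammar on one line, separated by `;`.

Left recursion appears on M.
For M: α = {), +}, β = {*, N}. Rewrite as M → β M' and M' → α M' | ε.

S ::= id | + M; N ::= ( | id | + * | ) (; M ::= * M' | N M'; M' ::= ) M' | + M' | epsilon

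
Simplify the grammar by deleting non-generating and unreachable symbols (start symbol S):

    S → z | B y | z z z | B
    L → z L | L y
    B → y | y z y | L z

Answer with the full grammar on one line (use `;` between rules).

Generating nonterminals: {B, S}.
Reachable from S after that: {B, S}.
Removed useless symbols: {L} and every production mentioning them.

S → z | B y | z z z | B; B → y | y z y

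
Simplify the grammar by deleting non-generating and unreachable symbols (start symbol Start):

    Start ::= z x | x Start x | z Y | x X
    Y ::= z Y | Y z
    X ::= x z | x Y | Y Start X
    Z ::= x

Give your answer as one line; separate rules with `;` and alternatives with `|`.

Generating nonterminals: {Start, X, Z}.
Reachable from Start after that: {Start, X}.
Removed useless symbols: {Y, Z} and every production mentioning them.

Start ::= z x | x Start x | x X; X ::= x z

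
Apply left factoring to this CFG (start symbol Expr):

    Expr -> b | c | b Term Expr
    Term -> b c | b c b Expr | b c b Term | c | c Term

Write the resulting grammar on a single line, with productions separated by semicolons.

Expr -> c | b Expr1; Term -> b c Term1 | c Term2; Expr1 -> eps | Term Expr; Term1 -> eps | b Term11; Term2 -> eps | Term; Term11 -> Expr | Term

Expr has alternatives sharing prefix 'b': factor to Expr → b Expr1 with Expr1 → ε | Term Expr.
Term has alternatives sharing prefix 'b c': factor to Term → b c Term1 with Term1 → ε | b Expr | b Term.
Term has alternatives sharing prefix 'c': factor to Term → c Term2 with Term2 → ε | Term.
Term1 has alternatives sharing prefix 'b': factor to Term1 → b Term11 with Term11 → Expr | Term.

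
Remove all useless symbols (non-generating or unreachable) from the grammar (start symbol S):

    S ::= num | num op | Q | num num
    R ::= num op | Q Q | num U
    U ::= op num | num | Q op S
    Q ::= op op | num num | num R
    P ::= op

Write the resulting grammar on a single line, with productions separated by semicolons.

Generating nonterminals: {P, Q, R, S, U}.
Reachable from S after that: {Q, R, S, U}.
Removed useless symbols: {P} and every production mentioning them.

S ::= num | num op | Q | num num; R ::= num op | Q Q | num U; U ::= op num | num | Q op S; Q ::= op op | num num | num R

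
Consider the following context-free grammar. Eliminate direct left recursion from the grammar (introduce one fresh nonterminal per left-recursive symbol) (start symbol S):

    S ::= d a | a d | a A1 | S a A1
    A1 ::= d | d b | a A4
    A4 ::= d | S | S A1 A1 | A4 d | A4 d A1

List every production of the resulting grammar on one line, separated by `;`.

S ::= d a S' | a d S' | a A1 S'; A1 ::= d | d b | a A4; A4 ::= d A4' | S A4' | S A1 A1 A4'; S' ::= a A1 S' | ε; A4' ::= d A4' | d A1 A4' | ε

Directly left-recursive nonterminals: S, A4.
For S: α = {a A1}, β = {d a, a d, a A1}. Rewrite as S → β S' and S' → α S' | ε.
For A4: α = {d, d A1}, β = {d, S, S A1 A1}. Rewrite as A4 → β A4' and A4' → α A4' | ε.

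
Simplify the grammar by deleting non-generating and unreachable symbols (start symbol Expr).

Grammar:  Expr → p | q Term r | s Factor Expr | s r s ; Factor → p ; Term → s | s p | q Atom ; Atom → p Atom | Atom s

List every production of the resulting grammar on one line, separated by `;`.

Generating nonterminals: {Expr, Factor, Term}.
Reachable from Expr after that: {Expr, Factor, Term}.
Removed useless symbols: {Atom} and every production mentioning them.

Expr → p | q Term r | s Factor Expr | s r s; Factor → p; Term → s | s p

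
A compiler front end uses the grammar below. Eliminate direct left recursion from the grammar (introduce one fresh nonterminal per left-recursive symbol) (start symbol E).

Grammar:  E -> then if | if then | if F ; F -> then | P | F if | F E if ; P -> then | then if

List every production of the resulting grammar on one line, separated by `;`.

F is directly left-recursive.
For F: α = {if, E if}, β = {then, P}. Rewrite as F → β F' and F' → α F' | ε.

E -> then if | if then | if F; F -> then F' | P F'; P -> then | then if; F' -> if F' | E if F' | ε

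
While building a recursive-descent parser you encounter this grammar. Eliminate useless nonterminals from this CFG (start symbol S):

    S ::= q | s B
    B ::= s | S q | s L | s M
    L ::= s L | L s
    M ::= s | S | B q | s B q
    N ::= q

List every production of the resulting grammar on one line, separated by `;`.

Generating nonterminals: {B, M, N, S}.
Reachable from S after that: {B, M, S}.
Removed useless symbols: {L, N} and every production mentioning them.

S ::= q | s B; B ::= s | S q | s M; M ::= s | S | B q | s B q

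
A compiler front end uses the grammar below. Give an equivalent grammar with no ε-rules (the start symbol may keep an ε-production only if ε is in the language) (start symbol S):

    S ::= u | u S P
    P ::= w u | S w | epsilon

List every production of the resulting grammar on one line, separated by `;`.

S ::= u | u S P | u S; P ::= w u | S w

The nullable symbols are {P}.
ε ∉ L(G), so no ε-production is kept.
For each production, add variants omitting each subset of nullable occurrences: S → u S P gives u S P | u S.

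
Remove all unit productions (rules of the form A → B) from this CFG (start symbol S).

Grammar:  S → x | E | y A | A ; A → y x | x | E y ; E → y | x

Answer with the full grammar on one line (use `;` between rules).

S → y | x | y A | y x | E y; A → y x | x | E y; E → y | x

Unit pairs: S ⇒* {A, E}.
Replace each nonterminal's rules with the union of the non-unit rules of every nonterminal it unit-derives.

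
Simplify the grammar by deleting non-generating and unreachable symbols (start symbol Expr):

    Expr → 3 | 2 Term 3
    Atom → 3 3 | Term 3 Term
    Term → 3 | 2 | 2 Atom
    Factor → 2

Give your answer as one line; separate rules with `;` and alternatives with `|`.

Expr → 3 | 2 Term 3; Atom → 3 3 | Term 3 Term; Term → 3 | 2 | 2 Atom

Generating nonterminals: {Atom, Expr, Factor, Term}.
Reachable from Expr after that: {Atom, Expr, Term}.
Removed useless symbols: {Factor} and every production mentioning them.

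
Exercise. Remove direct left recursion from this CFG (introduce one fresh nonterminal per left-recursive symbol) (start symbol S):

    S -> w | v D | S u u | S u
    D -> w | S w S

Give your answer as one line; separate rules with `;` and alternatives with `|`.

S -> w S' | v D S'; D -> w | S w S; S' -> u u S' | u S' | eps

S is directly left-recursive.
For S: α = {u u, u}, β = {w, v D}. Rewrite as S → β S' and S' → α S' | ε.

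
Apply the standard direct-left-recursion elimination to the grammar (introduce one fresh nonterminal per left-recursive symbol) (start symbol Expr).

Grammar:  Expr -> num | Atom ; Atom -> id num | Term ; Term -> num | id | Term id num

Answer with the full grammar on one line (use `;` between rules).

Expr -> num | Atom; Atom -> id num | Term; Term -> num Term1 | id Term1; Term1 -> id num Term1 | epsilon

Left recursion appears on Term.
For Term: α = {id num}, β = {num, id}. Rewrite as Term → β Term1 and Term1 → α Term1 | ε.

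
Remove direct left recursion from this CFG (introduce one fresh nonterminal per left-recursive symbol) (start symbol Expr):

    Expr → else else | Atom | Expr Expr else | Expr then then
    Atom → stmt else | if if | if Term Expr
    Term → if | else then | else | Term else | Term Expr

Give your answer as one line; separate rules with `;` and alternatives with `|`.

Expr → else else Expr1 | Atom Expr1; Atom → stmt else | if if | if Term Expr; Term → if Term1 | else then Term1 | else Term1; Expr1 → Expr else Expr1 | then then Expr1 | ε; Term1 → else Term1 | Expr Term1 | ε

Left recursion appears on Expr, Term.
For Expr: α = {Expr else, then then}, β = {else else, Atom}. Rewrite as Expr → β Expr1 and Expr1 → α Expr1 | ε.
For Term: α = {else, Expr}, β = {if, else then, else}. Rewrite as Term → β Term1 and Term1 → α Term1 | ε.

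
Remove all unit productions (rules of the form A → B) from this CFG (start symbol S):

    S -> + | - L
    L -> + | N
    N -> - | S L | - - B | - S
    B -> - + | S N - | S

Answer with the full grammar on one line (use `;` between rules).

S -> + | - L; L -> + | - | S L | - - B | - S; N -> - | S L | - - B | - S; B -> - + | S N - | + | - L

Unit pairs: B ⇒* {S}; L ⇒* {N}.
For every A with A ⇒* B via unit rules, add B's non-unit alternatives to A; then delete every rule of the form X → Y.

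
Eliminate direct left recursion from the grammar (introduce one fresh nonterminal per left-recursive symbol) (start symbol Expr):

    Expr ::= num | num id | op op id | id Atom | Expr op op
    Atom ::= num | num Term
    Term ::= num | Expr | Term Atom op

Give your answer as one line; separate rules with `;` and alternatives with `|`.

Expr ::= num Expr1 | num id Expr1 | op op id Expr1 | id Atom Expr1; Atom ::= num | num Term; Term ::= num Term1 | Expr Term1; Expr1 ::= op op Expr1 | ε; Term1 ::= Atom op Term1 | ε

Expr, Term are directly left-recursive.
For Expr: α = {op op}, β = {num, num id, op op id, id Atom}. Rewrite as Expr → β Expr1 and Expr1 → α Expr1 | ε.
For Term: α = {Atom op}, β = {num, Expr}. Rewrite as Term → β Term1 and Term1 → α Term1 | ε.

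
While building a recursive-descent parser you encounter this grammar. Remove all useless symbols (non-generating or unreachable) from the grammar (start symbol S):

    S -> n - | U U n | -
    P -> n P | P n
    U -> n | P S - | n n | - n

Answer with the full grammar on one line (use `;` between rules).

S -> n - | U U n | -; U -> n | n n | - n

Generating nonterminals: {S, U}.
Reachable from S after that: {S, U}.
Removed useless symbols: {P} and every production mentioning them.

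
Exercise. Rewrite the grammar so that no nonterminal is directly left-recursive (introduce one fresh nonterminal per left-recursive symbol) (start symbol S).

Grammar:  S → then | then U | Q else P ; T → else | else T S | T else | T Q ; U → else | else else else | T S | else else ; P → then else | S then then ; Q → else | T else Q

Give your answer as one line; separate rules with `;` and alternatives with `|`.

S → then | then U | Q else P; T → else T' | else T S T'; U → else | else else else | T S | else else; P → then else | S then then; Q → else | T else Q; T' → else T' | Q T' | ε

Directly left-recursive nonterminal: T.
For T: α = {else, Q}, β = {else, else T S}. Rewrite as T → β T' and T' → α T' | ε.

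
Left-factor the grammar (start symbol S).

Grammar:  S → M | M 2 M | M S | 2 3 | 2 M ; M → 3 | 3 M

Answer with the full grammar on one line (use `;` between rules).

S → M S' | 2 S''; M → 3 M'; S' → ε | 2 M | S; S'' → 3 | M; M' → ε | M

S has alternatives sharing prefix 'M': factor to S → M S' with S' → ε | 2 M | S.
S has alternatives sharing prefix '2': factor to S → 2 S'' with S'' → 3 | M.
M has alternatives sharing prefix '3': factor to M → 3 M' with M' → ε | M.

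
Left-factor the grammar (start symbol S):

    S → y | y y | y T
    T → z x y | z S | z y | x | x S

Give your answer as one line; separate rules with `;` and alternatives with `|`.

S → y S'; T → z T' | x T''; S' → ε | y | T; T' → x y | S | y; T'' → ε | S

S has alternatives sharing prefix 'y': factor to S → y S' with S' → ε | y | T.
T has alternatives sharing prefix 'z': factor to T → z T' with T' → x y | S | y.
T has alternatives sharing prefix 'x': factor to T → x T'' with T'' → ε | S.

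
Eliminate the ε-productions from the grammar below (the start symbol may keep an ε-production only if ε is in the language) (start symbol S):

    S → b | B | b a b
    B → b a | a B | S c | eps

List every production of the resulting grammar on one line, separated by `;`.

Nullable nonterminals: {B, S}.
ε ∈ L(G) since S is nullable, so keep S → ε.
Expand every rule over subsets of its nullable positions: B → a B gives a B | a. B → S c gives S c | c.

S → b | B | b a b | eps; B → b a | a B | a | S c | c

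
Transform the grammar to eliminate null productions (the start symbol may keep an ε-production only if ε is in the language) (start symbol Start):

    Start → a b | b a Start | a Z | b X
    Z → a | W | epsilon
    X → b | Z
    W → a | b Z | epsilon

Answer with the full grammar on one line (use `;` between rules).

Nullable set = {W, X, Z}.
ε ∉ L(G), so no ε-production is kept.
For each production, add variants omitting each subset of nullable occurrences: Start → a Z gives a Z | a. Start → b X gives b X | b. W → b Z gives b Z | b.

Start → a b | b a Start | a Z | a | b X | b; Z → a | W; X → b | Z; W → a | b Z | b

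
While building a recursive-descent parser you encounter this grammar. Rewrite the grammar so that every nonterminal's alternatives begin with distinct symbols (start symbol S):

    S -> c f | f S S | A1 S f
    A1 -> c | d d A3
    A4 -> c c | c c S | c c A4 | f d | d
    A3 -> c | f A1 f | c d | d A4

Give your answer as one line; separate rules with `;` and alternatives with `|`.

A4 has alternatives sharing prefix 'c c': factor to A4 → c c A4' with A4' → ε | S | A4.
A3 has alternatives sharing prefix 'c': factor to A3 → c A3' with A3' → ε | d.

S -> c f | f S S | A1 S f; A1 -> c | d d A3; A4 -> f d | d | c c A4'; A3 -> f A1 f | d A4 | c A3'; A4' -> ε | S | A4; A3' -> ε | d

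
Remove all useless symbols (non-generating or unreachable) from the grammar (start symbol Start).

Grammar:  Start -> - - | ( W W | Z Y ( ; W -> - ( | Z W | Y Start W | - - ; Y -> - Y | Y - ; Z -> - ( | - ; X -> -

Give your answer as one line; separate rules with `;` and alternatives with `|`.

Generating nonterminals: {Start, W, X, Z}.
Reachable from Start after that: {Start, W, Z}.
Removed useless symbols: {X, Y} and every production mentioning them.

Start -> - - | ( W W; W -> - ( | Z W | - -; Z -> - ( | -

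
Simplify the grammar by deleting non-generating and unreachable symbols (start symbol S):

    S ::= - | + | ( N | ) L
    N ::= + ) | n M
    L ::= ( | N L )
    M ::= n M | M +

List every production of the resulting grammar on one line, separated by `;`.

Generating nonterminals: {L, N, S}.
Reachable from S after that: {L, N, S}.
Removed useless symbols: {M} and every production mentioning them.

S ::= - | + | ( N | ) L; N ::= + ); L ::= ( | N L )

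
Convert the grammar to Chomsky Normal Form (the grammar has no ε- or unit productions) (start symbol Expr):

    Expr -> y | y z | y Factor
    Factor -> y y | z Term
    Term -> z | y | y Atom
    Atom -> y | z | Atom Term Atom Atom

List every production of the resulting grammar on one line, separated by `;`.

Expr -> y | X1 X2 | X1 Factor; Factor -> X1 X1 | X2 Term; Term -> z | y | X1 Atom; Atom -> y | z | Atom Y1; X1 -> y; X2 -> z; Y1 -> Term Y2; Y2 -> Atom Atom

Introduce a nonterminal for each terminal appearing in a rule of length ≥ 2: X1 → y, X2 → z.
Binarize each right-hand side of length ≥ 3 by chaining fresh nonterminals (Y1, Y2, …): affected rules were Atom → Atom Term Atom Atom.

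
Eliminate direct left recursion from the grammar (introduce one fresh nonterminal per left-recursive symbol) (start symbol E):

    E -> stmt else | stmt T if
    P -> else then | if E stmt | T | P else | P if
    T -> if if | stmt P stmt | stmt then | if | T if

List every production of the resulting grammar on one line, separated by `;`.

E -> stmt else | stmt T if; P -> else then P' | if E stmt P' | T P'; T -> if if T' | stmt P stmt T' | stmt then T' | if T'; P' -> else P' | if P' | ε; T' -> if T' | ε

Left recursion appears on P, T.
For P: α = {else, if}, β = {else then, if E stmt, T}. Rewrite as P → β P' and P' → α P' | ε.
For T: α = {if}, β = {if if, stmt P stmt, stmt then, if}. Rewrite as T → β T' and T' → α T' | ε.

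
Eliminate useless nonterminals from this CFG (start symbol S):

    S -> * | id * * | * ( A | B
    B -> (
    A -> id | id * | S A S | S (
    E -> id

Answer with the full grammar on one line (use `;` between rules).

Generating nonterminals: {A, B, E, S}.
Reachable from S after that: {A, B, S}.
Removed useless symbols: {E} and every production mentioning them.

S -> * | id * * | * ( A | B; B -> (; A -> id | id * | S A S | S (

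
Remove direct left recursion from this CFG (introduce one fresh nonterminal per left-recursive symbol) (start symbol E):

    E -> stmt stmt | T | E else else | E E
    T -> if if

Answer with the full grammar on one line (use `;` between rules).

Directly left-recursive nonterminal: E.
For E: α = {else else, E}, β = {stmt stmt, T}. Rewrite as E → β E' and E' → α E' | ε.

E -> stmt stmt E' | T E'; T -> if if; E' -> else else E' | E E' | ε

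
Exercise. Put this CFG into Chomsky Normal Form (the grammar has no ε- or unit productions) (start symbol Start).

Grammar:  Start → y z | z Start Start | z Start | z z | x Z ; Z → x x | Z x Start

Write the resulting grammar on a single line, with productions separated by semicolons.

Introduce a nonterminal for each terminal appearing in a rule of length ≥ 2: X1 → y, X2 → z, X3 → x.
Binarize each right-hand side of length ≥ 3 by chaining fresh nonterminals (Y1, Y2, …): affected rules were Start → X2 Start Start; Z → Z X3 Start.

Start → X1 X2 | X2 Y1 | X2 Start | X2 X2 | X3 Z; Z → X3 X3 | Z Y2; X1 → y; X2 → z; X3 → x; Y1 → Start Start; Y2 → X3 Start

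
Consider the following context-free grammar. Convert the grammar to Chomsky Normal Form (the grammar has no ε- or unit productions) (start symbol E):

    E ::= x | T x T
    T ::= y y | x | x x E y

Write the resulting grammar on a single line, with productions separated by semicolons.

E ::= x | T Y1; T ::= X2 X2 | x | X1 Y2; X1 ::= x; X2 ::= y; Y1 ::= X1 T; Y2 ::= X1 Y3; Y3 ::= E X2

Introduce a nonterminal for each terminal appearing in a rule of length ≥ 2: X1 → x, X2 → y.
Binarize each right-hand side of length ≥ 3 by chaining fresh nonterminals (Y1, Y2, …): affected rules were E → T X1 T; T → X1 X1 E X2.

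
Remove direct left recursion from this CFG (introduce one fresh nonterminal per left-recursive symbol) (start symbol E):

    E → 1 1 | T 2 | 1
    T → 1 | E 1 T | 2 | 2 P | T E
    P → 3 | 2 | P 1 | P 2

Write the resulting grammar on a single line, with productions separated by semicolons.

Left recursion appears on T, P.
For T: α = {E}, β = {1, E 1 T, 2, 2 P}. Rewrite as T → β T' and T' → α T' | ε.
For P: α = {1, 2}, β = {3, 2}. Rewrite as P → β P' and P' → α P' | ε.

E → 1 1 | T 2 | 1; T → 1 T' | E 1 T T' | 2 T' | 2 P T'; P → 3 P' | 2 P'; T' → E T' | ε; P' → 1 P' | 2 P' | ε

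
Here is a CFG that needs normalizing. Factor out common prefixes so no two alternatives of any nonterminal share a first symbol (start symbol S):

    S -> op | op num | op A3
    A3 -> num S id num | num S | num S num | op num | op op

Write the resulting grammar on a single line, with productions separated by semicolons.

S has alternatives sharing prefix 'op': factor to S → op S' with S' → ε | num | A3.
A3 has alternatives sharing prefix 'num S': factor to A3 → num S A3' with A3' → id num | ε | num.
A3 has alternatives sharing prefix 'op': factor to A3 → op A3'' with A3'' → num | op.

S -> op S'; A3 -> num S A3' | op A3''; S' -> ε | num | A3; A3' -> id num | ε | num; A3'' -> num | op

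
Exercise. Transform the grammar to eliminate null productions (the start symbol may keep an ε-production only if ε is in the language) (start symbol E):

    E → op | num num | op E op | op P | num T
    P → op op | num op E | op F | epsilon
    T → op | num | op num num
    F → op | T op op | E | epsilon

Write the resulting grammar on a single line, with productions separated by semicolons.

Nullable nonterminals: {F, P}.
ε ∉ L(G), so no ε-production is kept.
Add the nullable-subset variants: P → op F gives op F | op.

E → op | num num | op E op | op P | num T; P → op op | num op E | op F | op; T → op | num | op num num; F → op | T op op | E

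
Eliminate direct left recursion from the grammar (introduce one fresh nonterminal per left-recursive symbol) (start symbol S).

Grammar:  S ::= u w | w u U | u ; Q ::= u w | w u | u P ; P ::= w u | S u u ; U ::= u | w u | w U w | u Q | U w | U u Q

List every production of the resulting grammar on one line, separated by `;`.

Directly left-recursive nonterminal: U.
For U: α = {w, u Q}, β = {u, w u, w U w, u Q}. Rewrite as U → β U' and U' → α U' | ε.

S ::= u w | w u U | u; Q ::= u w | w u | u P; P ::= w u | S u u; U ::= u U' | w u U' | w U w U' | u Q U'; U' ::= w U' | u Q U' | eps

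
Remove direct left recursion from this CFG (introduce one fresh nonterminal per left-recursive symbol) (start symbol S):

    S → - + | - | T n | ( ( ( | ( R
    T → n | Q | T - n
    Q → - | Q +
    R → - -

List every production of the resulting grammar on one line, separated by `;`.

Left recursion appears on T, Q.
For T: α = {- n}, β = {n, Q}. Rewrite as T → β T' and T' → α T' | ε.
For Q: α = {+}, β = {-}. Rewrite as Q → β Q' and Q' → α Q' | ε.

S → - + | - | T n | ( ( ( | ( R; T → n T' | Q T'; Q → - Q'; R → - -; T' → - n T' | ε; Q' → + Q' | ε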